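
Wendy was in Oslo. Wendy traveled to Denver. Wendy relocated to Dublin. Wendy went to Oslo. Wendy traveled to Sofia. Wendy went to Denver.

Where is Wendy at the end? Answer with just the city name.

Answer: Denver

Derivation:
Tracking Wendy's location:
Start: Wendy is in Oslo.
After move 1: Oslo -> Denver. Wendy is in Denver.
After move 2: Denver -> Dublin. Wendy is in Dublin.
After move 3: Dublin -> Oslo. Wendy is in Oslo.
After move 4: Oslo -> Sofia. Wendy is in Sofia.
After move 5: Sofia -> Denver. Wendy is in Denver.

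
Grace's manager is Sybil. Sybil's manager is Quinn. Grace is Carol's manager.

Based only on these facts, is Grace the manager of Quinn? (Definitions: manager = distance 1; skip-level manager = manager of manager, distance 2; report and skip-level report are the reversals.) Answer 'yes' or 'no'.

Answer: no

Derivation:
Reconstructing the manager chain from the given facts:
  Quinn -> Sybil -> Grace -> Carol
(each arrow means 'manager of the next')
Positions in the chain (0 = top):
  position of Quinn: 0
  position of Sybil: 1
  position of Grace: 2
  position of Carol: 3

Grace is at position 2, Quinn is at position 0; signed distance (j - i) = -2.
'manager' requires j - i = 1. Actual distance is -2, so the relation does NOT hold.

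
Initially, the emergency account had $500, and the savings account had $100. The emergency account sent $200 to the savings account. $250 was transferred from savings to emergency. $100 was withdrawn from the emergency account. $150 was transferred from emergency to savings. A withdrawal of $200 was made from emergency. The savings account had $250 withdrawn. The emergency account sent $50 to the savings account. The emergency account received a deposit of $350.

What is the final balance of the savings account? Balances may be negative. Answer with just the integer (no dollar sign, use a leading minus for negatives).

Tracking account balances step by step:
Start: emergency=500, savings=100
Event 1 (transfer 200 emergency -> savings): emergency: 500 - 200 = 300, savings: 100 + 200 = 300. Balances: emergency=300, savings=300
Event 2 (transfer 250 savings -> emergency): savings: 300 - 250 = 50, emergency: 300 + 250 = 550. Balances: emergency=550, savings=50
Event 3 (withdraw 100 from emergency): emergency: 550 - 100 = 450. Balances: emergency=450, savings=50
Event 4 (transfer 150 emergency -> savings): emergency: 450 - 150 = 300, savings: 50 + 150 = 200. Balances: emergency=300, savings=200
Event 5 (withdraw 200 from emergency): emergency: 300 - 200 = 100. Balances: emergency=100, savings=200
Event 6 (withdraw 250 from savings): savings: 200 - 250 = -50. Balances: emergency=100, savings=-50
Event 7 (transfer 50 emergency -> savings): emergency: 100 - 50 = 50, savings: -50 + 50 = 0. Balances: emergency=50, savings=0
Event 8 (deposit 350 to emergency): emergency: 50 + 350 = 400. Balances: emergency=400, savings=0

Final balance of savings: 0

Answer: 0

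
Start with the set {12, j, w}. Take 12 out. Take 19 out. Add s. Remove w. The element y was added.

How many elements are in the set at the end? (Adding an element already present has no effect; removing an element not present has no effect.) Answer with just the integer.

Tracking the set through each operation:
Start: {12, j, w}
Event 1 (remove 12): removed. Set: {j, w}
Event 2 (remove 19): not present, no change. Set: {j, w}
Event 3 (add s): added. Set: {j, s, w}
Event 4 (remove w): removed. Set: {j, s}
Event 5 (add y): added. Set: {j, s, y}

Final set: {j, s, y} (size 3)

Answer: 3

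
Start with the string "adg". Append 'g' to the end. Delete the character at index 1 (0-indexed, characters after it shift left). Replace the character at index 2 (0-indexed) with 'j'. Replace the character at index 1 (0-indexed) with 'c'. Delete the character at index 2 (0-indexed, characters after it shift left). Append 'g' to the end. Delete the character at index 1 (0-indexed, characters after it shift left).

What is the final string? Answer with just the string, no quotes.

Answer: ag

Derivation:
Applying each edit step by step:
Start: "adg"
Op 1 (append 'g'): "adg" -> "adgg"
Op 2 (delete idx 1 = 'd'): "adgg" -> "agg"
Op 3 (replace idx 2: 'g' -> 'j'): "agg" -> "agj"
Op 4 (replace idx 1: 'g' -> 'c'): "agj" -> "acj"
Op 5 (delete idx 2 = 'j'): "acj" -> "ac"
Op 6 (append 'g'): "ac" -> "acg"
Op 7 (delete idx 1 = 'c'): "acg" -> "ag"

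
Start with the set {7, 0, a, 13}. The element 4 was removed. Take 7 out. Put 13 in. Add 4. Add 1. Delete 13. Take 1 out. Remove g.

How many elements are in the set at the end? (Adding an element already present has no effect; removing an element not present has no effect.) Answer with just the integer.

Answer: 3

Derivation:
Tracking the set through each operation:
Start: {0, 13, 7, a}
Event 1 (remove 4): not present, no change. Set: {0, 13, 7, a}
Event 2 (remove 7): removed. Set: {0, 13, a}
Event 3 (add 13): already present, no change. Set: {0, 13, a}
Event 4 (add 4): added. Set: {0, 13, 4, a}
Event 5 (add 1): added. Set: {0, 1, 13, 4, a}
Event 6 (remove 13): removed. Set: {0, 1, 4, a}
Event 7 (remove 1): removed. Set: {0, 4, a}
Event 8 (remove g): not present, no change. Set: {0, 4, a}

Final set: {0, 4, a} (size 3)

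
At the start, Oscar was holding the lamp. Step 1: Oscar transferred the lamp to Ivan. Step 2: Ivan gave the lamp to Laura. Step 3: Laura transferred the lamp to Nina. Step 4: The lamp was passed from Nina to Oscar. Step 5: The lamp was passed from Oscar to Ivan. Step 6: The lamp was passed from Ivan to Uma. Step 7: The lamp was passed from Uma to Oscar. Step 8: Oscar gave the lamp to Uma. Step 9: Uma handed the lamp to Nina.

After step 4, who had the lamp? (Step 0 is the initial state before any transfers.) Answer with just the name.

Answer: Oscar

Derivation:
Tracking the lamp holder through step 4:
After step 0 (start): Oscar
After step 1: Ivan
After step 2: Laura
After step 3: Nina
After step 4: Oscar

At step 4, the holder is Oscar.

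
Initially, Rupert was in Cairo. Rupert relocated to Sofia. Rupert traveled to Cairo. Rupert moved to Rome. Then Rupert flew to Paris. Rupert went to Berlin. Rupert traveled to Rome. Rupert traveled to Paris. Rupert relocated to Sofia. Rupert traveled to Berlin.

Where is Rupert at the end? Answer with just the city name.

Answer: Berlin

Derivation:
Tracking Rupert's location:
Start: Rupert is in Cairo.
After move 1: Cairo -> Sofia. Rupert is in Sofia.
After move 2: Sofia -> Cairo. Rupert is in Cairo.
After move 3: Cairo -> Rome. Rupert is in Rome.
After move 4: Rome -> Paris. Rupert is in Paris.
After move 5: Paris -> Berlin. Rupert is in Berlin.
After move 6: Berlin -> Rome. Rupert is in Rome.
After move 7: Rome -> Paris. Rupert is in Paris.
After move 8: Paris -> Sofia. Rupert is in Sofia.
After move 9: Sofia -> Berlin. Rupert is in Berlin.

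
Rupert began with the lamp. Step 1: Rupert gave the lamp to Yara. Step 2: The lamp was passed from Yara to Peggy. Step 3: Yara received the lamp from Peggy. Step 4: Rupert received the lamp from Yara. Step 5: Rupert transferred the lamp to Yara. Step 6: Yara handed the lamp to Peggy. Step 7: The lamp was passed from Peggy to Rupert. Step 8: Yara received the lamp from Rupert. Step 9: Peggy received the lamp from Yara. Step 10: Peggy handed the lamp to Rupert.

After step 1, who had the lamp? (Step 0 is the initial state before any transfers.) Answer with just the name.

Tracking the lamp holder through step 1:
After step 0 (start): Rupert
After step 1: Yara

At step 1, the holder is Yara.

Answer: Yara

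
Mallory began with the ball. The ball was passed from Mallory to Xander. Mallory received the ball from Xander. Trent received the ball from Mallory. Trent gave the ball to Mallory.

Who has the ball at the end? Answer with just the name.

Tracking the ball through each event:
Start: Mallory has the ball.
After event 1: Xander has the ball.
After event 2: Mallory has the ball.
After event 3: Trent has the ball.
After event 4: Mallory has the ball.

Answer: Mallory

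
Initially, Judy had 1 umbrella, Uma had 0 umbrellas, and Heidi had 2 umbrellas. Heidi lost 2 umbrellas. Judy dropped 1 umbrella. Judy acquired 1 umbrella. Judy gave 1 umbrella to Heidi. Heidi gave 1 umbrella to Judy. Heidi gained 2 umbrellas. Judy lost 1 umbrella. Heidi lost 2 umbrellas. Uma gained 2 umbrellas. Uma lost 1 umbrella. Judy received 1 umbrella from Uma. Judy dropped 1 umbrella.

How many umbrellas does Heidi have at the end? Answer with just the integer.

Answer: 0

Derivation:
Tracking counts step by step:
Start: Judy=1, Uma=0, Heidi=2
Event 1 (Heidi -2): Heidi: 2 -> 0. State: Judy=1, Uma=0, Heidi=0
Event 2 (Judy -1): Judy: 1 -> 0. State: Judy=0, Uma=0, Heidi=0
Event 3 (Judy +1): Judy: 0 -> 1. State: Judy=1, Uma=0, Heidi=0
Event 4 (Judy -> Heidi, 1): Judy: 1 -> 0, Heidi: 0 -> 1. State: Judy=0, Uma=0, Heidi=1
Event 5 (Heidi -> Judy, 1): Heidi: 1 -> 0, Judy: 0 -> 1. State: Judy=1, Uma=0, Heidi=0
Event 6 (Heidi +2): Heidi: 0 -> 2. State: Judy=1, Uma=0, Heidi=2
Event 7 (Judy -1): Judy: 1 -> 0. State: Judy=0, Uma=0, Heidi=2
Event 8 (Heidi -2): Heidi: 2 -> 0. State: Judy=0, Uma=0, Heidi=0
Event 9 (Uma +2): Uma: 0 -> 2. State: Judy=0, Uma=2, Heidi=0
Event 10 (Uma -1): Uma: 2 -> 1. State: Judy=0, Uma=1, Heidi=0
Event 11 (Uma -> Judy, 1): Uma: 1 -> 0, Judy: 0 -> 1. State: Judy=1, Uma=0, Heidi=0
Event 12 (Judy -1): Judy: 1 -> 0. State: Judy=0, Uma=0, Heidi=0

Heidi's final count: 0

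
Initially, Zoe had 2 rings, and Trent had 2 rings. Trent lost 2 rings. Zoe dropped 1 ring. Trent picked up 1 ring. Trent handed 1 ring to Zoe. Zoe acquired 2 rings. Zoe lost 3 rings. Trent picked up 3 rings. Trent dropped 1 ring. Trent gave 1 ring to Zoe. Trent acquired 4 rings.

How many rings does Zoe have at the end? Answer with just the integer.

Tracking counts step by step:
Start: Zoe=2, Trent=2
Event 1 (Trent -2): Trent: 2 -> 0. State: Zoe=2, Trent=0
Event 2 (Zoe -1): Zoe: 2 -> 1. State: Zoe=1, Trent=0
Event 3 (Trent +1): Trent: 0 -> 1. State: Zoe=1, Trent=1
Event 4 (Trent -> Zoe, 1): Trent: 1 -> 0, Zoe: 1 -> 2. State: Zoe=2, Trent=0
Event 5 (Zoe +2): Zoe: 2 -> 4. State: Zoe=4, Trent=0
Event 6 (Zoe -3): Zoe: 4 -> 1. State: Zoe=1, Trent=0
Event 7 (Trent +3): Trent: 0 -> 3. State: Zoe=1, Trent=3
Event 8 (Trent -1): Trent: 3 -> 2. State: Zoe=1, Trent=2
Event 9 (Trent -> Zoe, 1): Trent: 2 -> 1, Zoe: 1 -> 2. State: Zoe=2, Trent=1
Event 10 (Trent +4): Trent: 1 -> 5. State: Zoe=2, Trent=5

Zoe's final count: 2

Answer: 2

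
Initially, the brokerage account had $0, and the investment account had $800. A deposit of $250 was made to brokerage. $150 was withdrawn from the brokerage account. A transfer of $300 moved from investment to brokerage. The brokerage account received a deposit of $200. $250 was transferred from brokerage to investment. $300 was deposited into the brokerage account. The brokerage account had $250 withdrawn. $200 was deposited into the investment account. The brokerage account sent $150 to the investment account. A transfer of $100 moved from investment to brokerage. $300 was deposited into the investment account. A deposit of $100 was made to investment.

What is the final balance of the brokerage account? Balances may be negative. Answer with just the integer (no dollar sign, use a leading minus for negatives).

Tracking account balances step by step:
Start: brokerage=0, investment=800
Event 1 (deposit 250 to brokerage): brokerage: 0 + 250 = 250. Balances: brokerage=250, investment=800
Event 2 (withdraw 150 from brokerage): brokerage: 250 - 150 = 100. Balances: brokerage=100, investment=800
Event 3 (transfer 300 investment -> brokerage): investment: 800 - 300 = 500, brokerage: 100 + 300 = 400. Balances: brokerage=400, investment=500
Event 4 (deposit 200 to brokerage): brokerage: 400 + 200 = 600. Balances: brokerage=600, investment=500
Event 5 (transfer 250 brokerage -> investment): brokerage: 600 - 250 = 350, investment: 500 + 250 = 750. Balances: brokerage=350, investment=750
Event 6 (deposit 300 to brokerage): brokerage: 350 + 300 = 650. Balances: brokerage=650, investment=750
Event 7 (withdraw 250 from brokerage): brokerage: 650 - 250 = 400. Balances: brokerage=400, investment=750
Event 8 (deposit 200 to investment): investment: 750 + 200 = 950. Balances: brokerage=400, investment=950
Event 9 (transfer 150 brokerage -> investment): brokerage: 400 - 150 = 250, investment: 950 + 150 = 1100. Balances: brokerage=250, investment=1100
Event 10 (transfer 100 investment -> brokerage): investment: 1100 - 100 = 1000, brokerage: 250 + 100 = 350. Balances: brokerage=350, investment=1000
Event 11 (deposit 300 to investment): investment: 1000 + 300 = 1300. Balances: brokerage=350, investment=1300
Event 12 (deposit 100 to investment): investment: 1300 + 100 = 1400. Balances: brokerage=350, investment=1400

Final balance of brokerage: 350

Answer: 350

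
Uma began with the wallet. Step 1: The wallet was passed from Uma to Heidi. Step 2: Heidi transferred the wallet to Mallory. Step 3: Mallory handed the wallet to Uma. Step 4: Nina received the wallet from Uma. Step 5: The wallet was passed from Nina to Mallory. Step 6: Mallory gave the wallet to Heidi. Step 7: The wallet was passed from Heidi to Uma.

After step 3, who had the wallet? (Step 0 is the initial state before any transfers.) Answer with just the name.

Tracking the wallet holder through step 3:
After step 0 (start): Uma
After step 1: Heidi
After step 2: Mallory
After step 3: Uma

At step 3, the holder is Uma.

Answer: Uma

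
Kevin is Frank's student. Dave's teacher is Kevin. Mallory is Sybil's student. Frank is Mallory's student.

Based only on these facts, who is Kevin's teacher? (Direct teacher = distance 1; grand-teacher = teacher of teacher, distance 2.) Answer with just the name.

Reconstructing the teacher chain from the given facts:
  Sybil -> Mallory -> Frank -> Kevin -> Dave
(each arrow means 'teacher of the next')
Positions in the chain (0 = top):
  position of Sybil: 0
  position of Mallory: 1
  position of Frank: 2
  position of Kevin: 3
  position of Dave: 4

Kevin is at position 3; the teacher is 1 step up the chain, i.e. position 2: Frank.

Answer: Frank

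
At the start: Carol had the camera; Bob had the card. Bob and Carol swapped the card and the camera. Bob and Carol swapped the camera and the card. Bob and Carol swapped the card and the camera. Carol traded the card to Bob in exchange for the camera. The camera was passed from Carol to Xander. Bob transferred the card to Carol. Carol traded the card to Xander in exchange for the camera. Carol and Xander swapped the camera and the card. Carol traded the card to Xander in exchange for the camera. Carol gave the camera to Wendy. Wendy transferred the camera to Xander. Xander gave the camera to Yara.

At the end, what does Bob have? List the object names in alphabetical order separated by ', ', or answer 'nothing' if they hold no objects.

Answer: nothing

Derivation:
Tracking all object holders:
Start: camera:Carol, card:Bob
Event 1 (swap card<->camera: now card:Carol, camera:Bob). State: camera:Bob, card:Carol
Event 2 (swap camera<->card: now camera:Carol, card:Bob). State: camera:Carol, card:Bob
Event 3 (swap card<->camera: now card:Carol, camera:Bob). State: camera:Bob, card:Carol
Event 4 (swap card<->camera: now card:Bob, camera:Carol). State: camera:Carol, card:Bob
Event 5 (give camera: Carol -> Xander). State: camera:Xander, card:Bob
Event 6 (give card: Bob -> Carol). State: camera:Xander, card:Carol
Event 7 (swap card<->camera: now card:Xander, camera:Carol). State: camera:Carol, card:Xander
Event 8 (swap camera<->card: now camera:Xander, card:Carol). State: camera:Xander, card:Carol
Event 9 (swap card<->camera: now card:Xander, camera:Carol). State: camera:Carol, card:Xander
Event 10 (give camera: Carol -> Wendy). State: camera:Wendy, card:Xander
Event 11 (give camera: Wendy -> Xander). State: camera:Xander, card:Xander
Event 12 (give camera: Xander -> Yara). State: camera:Yara, card:Xander

Final state: camera:Yara, card:Xander
Bob holds: (nothing).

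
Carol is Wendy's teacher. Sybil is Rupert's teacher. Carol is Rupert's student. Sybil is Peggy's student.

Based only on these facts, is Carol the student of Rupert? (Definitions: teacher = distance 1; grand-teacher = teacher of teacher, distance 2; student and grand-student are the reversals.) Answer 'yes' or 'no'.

Reconstructing the teacher chain from the given facts:
  Peggy -> Sybil -> Rupert -> Carol -> Wendy
(each arrow means 'teacher of the next')
Positions in the chain (0 = top):
  position of Peggy: 0
  position of Sybil: 1
  position of Rupert: 2
  position of Carol: 3
  position of Wendy: 4

Carol is at position 3, Rupert is at position 2; signed distance (j - i) = -1.
'student' requires j - i = -1. Actual distance is -1, so the relation HOLDS.

Answer: yes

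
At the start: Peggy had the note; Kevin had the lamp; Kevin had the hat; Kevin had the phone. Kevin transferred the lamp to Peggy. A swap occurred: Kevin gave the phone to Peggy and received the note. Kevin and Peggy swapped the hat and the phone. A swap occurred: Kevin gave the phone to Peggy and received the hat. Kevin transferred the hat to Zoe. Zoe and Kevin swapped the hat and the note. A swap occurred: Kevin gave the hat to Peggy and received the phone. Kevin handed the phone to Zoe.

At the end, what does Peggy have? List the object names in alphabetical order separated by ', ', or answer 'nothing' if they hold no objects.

Answer: hat, lamp

Derivation:
Tracking all object holders:
Start: note:Peggy, lamp:Kevin, hat:Kevin, phone:Kevin
Event 1 (give lamp: Kevin -> Peggy). State: note:Peggy, lamp:Peggy, hat:Kevin, phone:Kevin
Event 2 (swap phone<->note: now phone:Peggy, note:Kevin). State: note:Kevin, lamp:Peggy, hat:Kevin, phone:Peggy
Event 3 (swap hat<->phone: now hat:Peggy, phone:Kevin). State: note:Kevin, lamp:Peggy, hat:Peggy, phone:Kevin
Event 4 (swap phone<->hat: now phone:Peggy, hat:Kevin). State: note:Kevin, lamp:Peggy, hat:Kevin, phone:Peggy
Event 5 (give hat: Kevin -> Zoe). State: note:Kevin, lamp:Peggy, hat:Zoe, phone:Peggy
Event 6 (swap hat<->note: now hat:Kevin, note:Zoe). State: note:Zoe, lamp:Peggy, hat:Kevin, phone:Peggy
Event 7 (swap hat<->phone: now hat:Peggy, phone:Kevin). State: note:Zoe, lamp:Peggy, hat:Peggy, phone:Kevin
Event 8 (give phone: Kevin -> Zoe). State: note:Zoe, lamp:Peggy, hat:Peggy, phone:Zoe

Final state: note:Zoe, lamp:Peggy, hat:Peggy, phone:Zoe
Peggy holds: hat, lamp.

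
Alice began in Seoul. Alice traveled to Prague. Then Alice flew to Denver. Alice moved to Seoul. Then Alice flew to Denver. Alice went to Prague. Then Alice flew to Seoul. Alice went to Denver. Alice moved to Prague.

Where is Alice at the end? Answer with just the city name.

Tracking Alice's location:
Start: Alice is in Seoul.
After move 1: Seoul -> Prague. Alice is in Prague.
After move 2: Prague -> Denver. Alice is in Denver.
After move 3: Denver -> Seoul. Alice is in Seoul.
After move 4: Seoul -> Denver. Alice is in Denver.
After move 5: Denver -> Prague. Alice is in Prague.
After move 6: Prague -> Seoul. Alice is in Seoul.
After move 7: Seoul -> Denver. Alice is in Denver.
After move 8: Denver -> Prague. Alice is in Prague.

Answer: Prague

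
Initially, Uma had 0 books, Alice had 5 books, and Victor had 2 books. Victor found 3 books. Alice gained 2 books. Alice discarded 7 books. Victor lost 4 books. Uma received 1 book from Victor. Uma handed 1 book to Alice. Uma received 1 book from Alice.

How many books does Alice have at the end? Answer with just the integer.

Tracking counts step by step:
Start: Uma=0, Alice=5, Victor=2
Event 1 (Victor +3): Victor: 2 -> 5. State: Uma=0, Alice=5, Victor=5
Event 2 (Alice +2): Alice: 5 -> 7. State: Uma=0, Alice=7, Victor=5
Event 3 (Alice -7): Alice: 7 -> 0. State: Uma=0, Alice=0, Victor=5
Event 4 (Victor -4): Victor: 5 -> 1. State: Uma=0, Alice=0, Victor=1
Event 5 (Victor -> Uma, 1): Victor: 1 -> 0, Uma: 0 -> 1. State: Uma=1, Alice=0, Victor=0
Event 6 (Uma -> Alice, 1): Uma: 1 -> 0, Alice: 0 -> 1. State: Uma=0, Alice=1, Victor=0
Event 7 (Alice -> Uma, 1): Alice: 1 -> 0, Uma: 0 -> 1. State: Uma=1, Alice=0, Victor=0

Alice's final count: 0

Answer: 0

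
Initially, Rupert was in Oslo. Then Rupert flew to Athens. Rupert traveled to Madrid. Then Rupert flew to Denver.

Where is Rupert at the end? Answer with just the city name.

Answer: Denver

Derivation:
Tracking Rupert's location:
Start: Rupert is in Oslo.
After move 1: Oslo -> Athens. Rupert is in Athens.
After move 2: Athens -> Madrid. Rupert is in Madrid.
After move 3: Madrid -> Denver. Rupert is in Denver.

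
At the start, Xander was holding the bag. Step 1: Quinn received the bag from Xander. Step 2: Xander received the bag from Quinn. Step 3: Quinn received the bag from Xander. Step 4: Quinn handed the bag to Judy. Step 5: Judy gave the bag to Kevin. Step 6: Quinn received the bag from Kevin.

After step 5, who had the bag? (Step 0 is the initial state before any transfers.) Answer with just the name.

Answer: Kevin

Derivation:
Tracking the bag holder through step 5:
After step 0 (start): Xander
After step 1: Quinn
After step 2: Xander
After step 3: Quinn
After step 4: Judy
After step 5: Kevin

At step 5, the holder is Kevin.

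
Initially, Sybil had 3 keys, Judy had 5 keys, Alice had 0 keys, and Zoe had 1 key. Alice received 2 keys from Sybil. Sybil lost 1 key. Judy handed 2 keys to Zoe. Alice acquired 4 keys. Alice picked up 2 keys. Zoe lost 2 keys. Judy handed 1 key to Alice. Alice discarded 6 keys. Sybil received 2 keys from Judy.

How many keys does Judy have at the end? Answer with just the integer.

Answer: 0

Derivation:
Tracking counts step by step:
Start: Sybil=3, Judy=5, Alice=0, Zoe=1
Event 1 (Sybil -> Alice, 2): Sybil: 3 -> 1, Alice: 0 -> 2. State: Sybil=1, Judy=5, Alice=2, Zoe=1
Event 2 (Sybil -1): Sybil: 1 -> 0. State: Sybil=0, Judy=5, Alice=2, Zoe=1
Event 3 (Judy -> Zoe, 2): Judy: 5 -> 3, Zoe: 1 -> 3. State: Sybil=0, Judy=3, Alice=2, Zoe=3
Event 4 (Alice +4): Alice: 2 -> 6. State: Sybil=0, Judy=3, Alice=6, Zoe=3
Event 5 (Alice +2): Alice: 6 -> 8. State: Sybil=0, Judy=3, Alice=8, Zoe=3
Event 6 (Zoe -2): Zoe: 3 -> 1. State: Sybil=0, Judy=3, Alice=8, Zoe=1
Event 7 (Judy -> Alice, 1): Judy: 3 -> 2, Alice: 8 -> 9. State: Sybil=0, Judy=2, Alice=9, Zoe=1
Event 8 (Alice -6): Alice: 9 -> 3. State: Sybil=0, Judy=2, Alice=3, Zoe=1
Event 9 (Judy -> Sybil, 2): Judy: 2 -> 0, Sybil: 0 -> 2. State: Sybil=2, Judy=0, Alice=3, Zoe=1

Judy's final count: 0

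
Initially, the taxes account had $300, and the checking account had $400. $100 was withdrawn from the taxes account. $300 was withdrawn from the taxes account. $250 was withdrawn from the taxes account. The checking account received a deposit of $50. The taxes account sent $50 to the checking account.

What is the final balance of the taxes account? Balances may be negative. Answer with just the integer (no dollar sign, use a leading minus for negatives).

Tracking account balances step by step:
Start: taxes=300, checking=400
Event 1 (withdraw 100 from taxes): taxes: 300 - 100 = 200. Balances: taxes=200, checking=400
Event 2 (withdraw 300 from taxes): taxes: 200 - 300 = -100. Balances: taxes=-100, checking=400
Event 3 (withdraw 250 from taxes): taxes: -100 - 250 = -350. Balances: taxes=-350, checking=400
Event 4 (deposit 50 to checking): checking: 400 + 50 = 450. Balances: taxes=-350, checking=450
Event 5 (transfer 50 taxes -> checking): taxes: -350 - 50 = -400, checking: 450 + 50 = 500. Balances: taxes=-400, checking=500

Final balance of taxes: -400

Answer: -400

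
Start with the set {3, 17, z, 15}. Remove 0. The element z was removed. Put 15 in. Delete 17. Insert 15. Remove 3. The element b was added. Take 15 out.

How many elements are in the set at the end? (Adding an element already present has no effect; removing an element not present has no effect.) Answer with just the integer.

Answer: 1

Derivation:
Tracking the set through each operation:
Start: {15, 17, 3, z}
Event 1 (remove 0): not present, no change. Set: {15, 17, 3, z}
Event 2 (remove z): removed. Set: {15, 17, 3}
Event 3 (add 15): already present, no change. Set: {15, 17, 3}
Event 4 (remove 17): removed. Set: {15, 3}
Event 5 (add 15): already present, no change. Set: {15, 3}
Event 6 (remove 3): removed. Set: {15}
Event 7 (add b): added. Set: {15, b}
Event 8 (remove 15): removed. Set: {b}

Final set: {b} (size 1)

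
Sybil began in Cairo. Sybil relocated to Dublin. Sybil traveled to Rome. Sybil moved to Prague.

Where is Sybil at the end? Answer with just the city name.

Tracking Sybil's location:
Start: Sybil is in Cairo.
After move 1: Cairo -> Dublin. Sybil is in Dublin.
After move 2: Dublin -> Rome. Sybil is in Rome.
After move 3: Rome -> Prague. Sybil is in Prague.

Answer: Prague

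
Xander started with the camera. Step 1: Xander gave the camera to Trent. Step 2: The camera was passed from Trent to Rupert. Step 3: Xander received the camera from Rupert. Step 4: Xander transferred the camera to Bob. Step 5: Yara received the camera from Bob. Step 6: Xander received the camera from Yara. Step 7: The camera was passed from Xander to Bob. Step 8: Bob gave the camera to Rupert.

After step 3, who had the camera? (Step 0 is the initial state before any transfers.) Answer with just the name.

Tracking the camera holder through step 3:
After step 0 (start): Xander
After step 1: Trent
After step 2: Rupert
After step 3: Xander

At step 3, the holder is Xander.

Answer: Xander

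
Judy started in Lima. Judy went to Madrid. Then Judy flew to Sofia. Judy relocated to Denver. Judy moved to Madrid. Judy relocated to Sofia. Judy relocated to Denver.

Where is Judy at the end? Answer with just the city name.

Answer: Denver

Derivation:
Tracking Judy's location:
Start: Judy is in Lima.
After move 1: Lima -> Madrid. Judy is in Madrid.
After move 2: Madrid -> Sofia. Judy is in Sofia.
After move 3: Sofia -> Denver. Judy is in Denver.
After move 4: Denver -> Madrid. Judy is in Madrid.
After move 5: Madrid -> Sofia. Judy is in Sofia.
After move 6: Sofia -> Denver. Judy is in Denver.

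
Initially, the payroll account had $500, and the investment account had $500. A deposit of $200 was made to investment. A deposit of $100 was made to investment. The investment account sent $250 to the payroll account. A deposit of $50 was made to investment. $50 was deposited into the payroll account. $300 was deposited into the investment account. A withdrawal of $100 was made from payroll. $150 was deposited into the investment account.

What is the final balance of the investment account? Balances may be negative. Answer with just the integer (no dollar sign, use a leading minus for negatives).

Answer: 1050

Derivation:
Tracking account balances step by step:
Start: payroll=500, investment=500
Event 1 (deposit 200 to investment): investment: 500 + 200 = 700. Balances: payroll=500, investment=700
Event 2 (deposit 100 to investment): investment: 700 + 100 = 800. Balances: payroll=500, investment=800
Event 3 (transfer 250 investment -> payroll): investment: 800 - 250 = 550, payroll: 500 + 250 = 750. Balances: payroll=750, investment=550
Event 4 (deposit 50 to investment): investment: 550 + 50 = 600. Balances: payroll=750, investment=600
Event 5 (deposit 50 to payroll): payroll: 750 + 50 = 800. Balances: payroll=800, investment=600
Event 6 (deposit 300 to investment): investment: 600 + 300 = 900. Balances: payroll=800, investment=900
Event 7 (withdraw 100 from payroll): payroll: 800 - 100 = 700. Balances: payroll=700, investment=900
Event 8 (deposit 150 to investment): investment: 900 + 150 = 1050. Balances: payroll=700, investment=1050

Final balance of investment: 1050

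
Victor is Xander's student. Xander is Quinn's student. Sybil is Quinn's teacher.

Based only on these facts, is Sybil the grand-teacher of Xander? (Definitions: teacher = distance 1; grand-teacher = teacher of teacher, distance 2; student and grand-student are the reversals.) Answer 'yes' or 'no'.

Answer: yes

Derivation:
Reconstructing the teacher chain from the given facts:
  Sybil -> Quinn -> Xander -> Victor
(each arrow means 'teacher of the next')
Positions in the chain (0 = top):
  position of Sybil: 0
  position of Quinn: 1
  position of Xander: 2
  position of Victor: 3

Sybil is at position 0, Xander is at position 2; signed distance (j - i) = 2.
'grand-teacher' requires j - i = 2. Actual distance is 2, so the relation HOLDS.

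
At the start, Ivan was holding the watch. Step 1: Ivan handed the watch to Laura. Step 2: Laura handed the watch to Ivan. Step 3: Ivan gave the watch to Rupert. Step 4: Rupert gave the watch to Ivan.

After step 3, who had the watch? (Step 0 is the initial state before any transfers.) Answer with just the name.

Tracking the watch holder through step 3:
After step 0 (start): Ivan
After step 1: Laura
After step 2: Ivan
After step 3: Rupert

At step 3, the holder is Rupert.

Answer: Rupert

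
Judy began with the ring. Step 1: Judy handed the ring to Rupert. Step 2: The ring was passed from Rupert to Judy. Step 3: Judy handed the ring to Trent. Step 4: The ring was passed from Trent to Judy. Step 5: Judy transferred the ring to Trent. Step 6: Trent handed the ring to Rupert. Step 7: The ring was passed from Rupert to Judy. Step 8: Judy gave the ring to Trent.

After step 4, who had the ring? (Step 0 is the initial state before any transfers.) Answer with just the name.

Tracking the ring holder through step 4:
After step 0 (start): Judy
After step 1: Rupert
After step 2: Judy
After step 3: Trent
After step 4: Judy

At step 4, the holder is Judy.

Answer: Judy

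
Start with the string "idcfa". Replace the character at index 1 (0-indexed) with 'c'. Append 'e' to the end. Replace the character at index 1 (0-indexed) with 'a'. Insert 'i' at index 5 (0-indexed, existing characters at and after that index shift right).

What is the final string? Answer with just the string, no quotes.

Answer: iacfaie

Derivation:
Applying each edit step by step:
Start: "idcfa"
Op 1 (replace idx 1: 'd' -> 'c'): "idcfa" -> "iccfa"
Op 2 (append 'e'): "iccfa" -> "iccfae"
Op 3 (replace idx 1: 'c' -> 'a'): "iccfae" -> "iacfae"
Op 4 (insert 'i' at idx 5): "iacfae" -> "iacfaie"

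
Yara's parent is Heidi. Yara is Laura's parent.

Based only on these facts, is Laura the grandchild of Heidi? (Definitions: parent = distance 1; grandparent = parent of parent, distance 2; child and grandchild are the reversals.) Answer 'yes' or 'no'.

Answer: yes

Derivation:
Reconstructing the parent chain from the given facts:
  Heidi -> Yara -> Laura
(each arrow means 'parent of the next')
Positions in the chain (0 = top):
  position of Heidi: 0
  position of Yara: 1
  position of Laura: 2

Laura is at position 2, Heidi is at position 0; signed distance (j - i) = -2.
'grandchild' requires j - i = -2. Actual distance is -2, so the relation HOLDS.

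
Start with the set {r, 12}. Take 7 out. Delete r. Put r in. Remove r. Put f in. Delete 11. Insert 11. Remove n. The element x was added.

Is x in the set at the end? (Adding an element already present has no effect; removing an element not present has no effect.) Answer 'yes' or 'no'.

Tracking the set through each operation:
Start: {12, r}
Event 1 (remove 7): not present, no change. Set: {12, r}
Event 2 (remove r): removed. Set: {12}
Event 3 (add r): added. Set: {12, r}
Event 4 (remove r): removed. Set: {12}
Event 5 (add f): added. Set: {12, f}
Event 6 (remove 11): not present, no change. Set: {12, f}
Event 7 (add 11): added. Set: {11, 12, f}
Event 8 (remove n): not present, no change. Set: {11, 12, f}
Event 9 (add x): added. Set: {11, 12, f, x}

Final set: {11, 12, f, x} (size 4)
x is in the final set.

Answer: yes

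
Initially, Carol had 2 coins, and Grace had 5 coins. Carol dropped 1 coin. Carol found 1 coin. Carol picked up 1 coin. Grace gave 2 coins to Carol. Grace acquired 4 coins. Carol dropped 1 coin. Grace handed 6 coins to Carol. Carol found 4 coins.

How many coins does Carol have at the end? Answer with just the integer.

Tracking counts step by step:
Start: Carol=2, Grace=5
Event 1 (Carol -1): Carol: 2 -> 1. State: Carol=1, Grace=5
Event 2 (Carol +1): Carol: 1 -> 2. State: Carol=2, Grace=5
Event 3 (Carol +1): Carol: 2 -> 3. State: Carol=3, Grace=5
Event 4 (Grace -> Carol, 2): Grace: 5 -> 3, Carol: 3 -> 5. State: Carol=5, Grace=3
Event 5 (Grace +4): Grace: 3 -> 7. State: Carol=5, Grace=7
Event 6 (Carol -1): Carol: 5 -> 4. State: Carol=4, Grace=7
Event 7 (Grace -> Carol, 6): Grace: 7 -> 1, Carol: 4 -> 10. State: Carol=10, Grace=1
Event 8 (Carol +4): Carol: 10 -> 14. State: Carol=14, Grace=1

Carol's final count: 14

Answer: 14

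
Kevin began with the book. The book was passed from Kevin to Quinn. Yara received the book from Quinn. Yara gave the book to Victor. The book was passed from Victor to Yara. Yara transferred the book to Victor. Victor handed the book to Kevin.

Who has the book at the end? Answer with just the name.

Answer: Kevin

Derivation:
Tracking the book through each event:
Start: Kevin has the book.
After event 1: Quinn has the book.
After event 2: Yara has the book.
After event 3: Victor has the book.
After event 4: Yara has the book.
After event 5: Victor has the book.
After event 6: Kevin has the book.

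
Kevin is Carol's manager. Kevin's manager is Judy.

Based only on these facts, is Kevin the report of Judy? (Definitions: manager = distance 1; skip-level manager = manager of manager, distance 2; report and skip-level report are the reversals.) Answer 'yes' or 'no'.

Answer: yes

Derivation:
Reconstructing the manager chain from the given facts:
  Judy -> Kevin -> Carol
(each arrow means 'manager of the next')
Positions in the chain (0 = top):
  position of Judy: 0
  position of Kevin: 1
  position of Carol: 2

Kevin is at position 1, Judy is at position 0; signed distance (j - i) = -1.
'report' requires j - i = -1. Actual distance is -1, so the relation HOLDS.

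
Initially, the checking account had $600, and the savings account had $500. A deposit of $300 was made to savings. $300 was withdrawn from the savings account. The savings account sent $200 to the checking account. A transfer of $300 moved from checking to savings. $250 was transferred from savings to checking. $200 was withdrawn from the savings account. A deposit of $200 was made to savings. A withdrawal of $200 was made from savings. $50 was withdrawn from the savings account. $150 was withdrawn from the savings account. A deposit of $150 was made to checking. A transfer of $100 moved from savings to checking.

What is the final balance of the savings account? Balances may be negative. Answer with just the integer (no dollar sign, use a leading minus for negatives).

Answer: -150

Derivation:
Tracking account balances step by step:
Start: checking=600, savings=500
Event 1 (deposit 300 to savings): savings: 500 + 300 = 800. Balances: checking=600, savings=800
Event 2 (withdraw 300 from savings): savings: 800 - 300 = 500. Balances: checking=600, savings=500
Event 3 (transfer 200 savings -> checking): savings: 500 - 200 = 300, checking: 600 + 200 = 800. Balances: checking=800, savings=300
Event 4 (transfer 300 checking -> savings): checking: 800 - 300 = 500, savings: 300 + 300 = 600. Balances: checking=500, savings=600
Event 5 (transfer 250 savings -> checking): savings: 600 - 250 = 350, checking: 500 + 250 = 750. Balances: checking=750, savings=350
Event 6 (withdraw 200 from savings): savings: 350 - 200 = 150. Balances: checking=750, savings=150
Event 7 (deposit 200 to savings): savings: 150 + 200 = 350. Balances: checking=750, savings=350
Event 8 (withdraw 200 from savings): savings: 350 - 200 = 150. Balances: checking=750, savings=150
Event 9 (withdraw 50 from savings): savings: 150 - 50 = 100. Balances: checking=750, savings=100
Event 10 (withdraw 150 from savings): savings: 100 - 150 = -50. Balances: checking=750, savings=-50
Event 11 (deposit 150 to checking): checking: 750 + 150 = 900. Balances: checking=900, savings=-50
Event 12 (transfer 100 savings -> checking): savings: -50 - 100 = -150, checking: 900 + 100 = 1000. Balances: checking=1000, savings=-150

Final balance of savings: -150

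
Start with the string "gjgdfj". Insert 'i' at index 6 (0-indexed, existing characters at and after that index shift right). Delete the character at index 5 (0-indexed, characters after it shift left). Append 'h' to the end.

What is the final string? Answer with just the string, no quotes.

Applying each edit step by step:
Start: "gjgdfj"
Op 1 (insert 'i' at idx 6): "gjgdfj" -> "gjgdfji"
Op 2 (delete idx 5 = 'j'): "gjgdfji" -> "gjgdfi"
Op 3 (append 'h'): "gjgdfi" -> "gjgdfih"

Answer: gjgdfih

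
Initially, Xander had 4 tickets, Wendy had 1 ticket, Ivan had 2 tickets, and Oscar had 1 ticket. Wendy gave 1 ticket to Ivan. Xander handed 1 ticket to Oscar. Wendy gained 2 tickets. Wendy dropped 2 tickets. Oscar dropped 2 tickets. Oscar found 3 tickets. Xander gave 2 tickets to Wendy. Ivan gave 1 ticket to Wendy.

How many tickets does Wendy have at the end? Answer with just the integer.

Tracking counts step by step:
Start: Xander=4, Wendy=1, Ivan=2, Oscar=1
Event 1 (Wendy -> Ivan, 1): Wendy: 1 -> 0, Ivan: 2 -> 3. State: Xander=4, Wendy=0, Ivan=3, Oscar=1
Event 2 (Xander -> Oscar, 1): Xander: 4 -> 3, Oscar: 1 -> 2. State: Xander=3, Wendy=0, Ivan=3, Oscar=2
Event 3 (Wendy +2): Wendy: 0 -> 2. State: Xander=3, Wendy=2, Ivan=3, Oscar=2
Event 4 (Wendy -2): Wendy: 2 -> 0. State: Xander=3, Wendy=0, Ivan=3, Oscar=2
Event 5 (Oscar -2): Oscar: 2 -> 0. State: Xander=3, Wendy=0, Ivan=3, Oscar=0
Event 6 (Oscar +3): Oscar: 0 -> 3. State: Xander=3, Wendy=0, Ivan=3, Oscar=3
Event 7 (Xander -> Wendy, 2): Xander: 3 -> 1, Wendy: 0 -> 2. State: Xander=1, Wendy=2, Ivan=3, Oscar=3
Event 8 (Ivan -> Wendy, 1): Ivan: 3 -> 2, Wendy: 2 -> 3. State: Xander=1, Wendy=3, Ivan=2, Oscar=3

Wendy's final count: 3

Answer: 3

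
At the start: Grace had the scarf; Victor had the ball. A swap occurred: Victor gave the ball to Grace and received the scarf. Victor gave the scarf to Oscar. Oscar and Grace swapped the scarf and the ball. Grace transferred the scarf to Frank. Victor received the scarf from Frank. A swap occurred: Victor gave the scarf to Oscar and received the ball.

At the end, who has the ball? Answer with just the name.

Tracking all object holders:
Start: scarf:Grace, ball:Victor
Event 1 (swap ball<->scarf: now ball:Grace, scarf:Victor). State: scarf:Victor, ball:Grace
Event 2 (give scarf: Victor -> Oscar). State: scarf:Oscar, ball:Grace
Event 3 (swap scarf<->ball: now scarf:Grace, ball:Oscar). State: scarf:Grace, ball:Oscar
Event 4 (give scarf: Grace -> Frank). State: scarf:Frank, ball:Oscar
Event 5 (give scarf: Frank -> Victor). State: scarf:Victor, ball:Oscar
Event 6 (swap scarf<->ball: now scarf:Oscar, ball:Victor). State: scarf:Oscar, ball:Victor

Final state: scarf:Oscar, ball:Victor
The ball is held by Victor.

Answer: Victor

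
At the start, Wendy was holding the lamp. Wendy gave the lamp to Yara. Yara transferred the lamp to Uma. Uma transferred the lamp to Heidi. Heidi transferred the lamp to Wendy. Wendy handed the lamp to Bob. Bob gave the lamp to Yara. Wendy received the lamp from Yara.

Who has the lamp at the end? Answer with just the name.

Tracking the lamp through each event:
Start: Wendy has the lamp.
After event 1: Yara has the lamp.
After event 2: Uma has the lamp.
After event 3: Heidi has the lamp.
After event 4: Wendy has the lamp.
After event 5: Bob has the lamp.
After event 6: Yara has the lamp.
After event 7: Wendy has the lamp.

Answer: Wendy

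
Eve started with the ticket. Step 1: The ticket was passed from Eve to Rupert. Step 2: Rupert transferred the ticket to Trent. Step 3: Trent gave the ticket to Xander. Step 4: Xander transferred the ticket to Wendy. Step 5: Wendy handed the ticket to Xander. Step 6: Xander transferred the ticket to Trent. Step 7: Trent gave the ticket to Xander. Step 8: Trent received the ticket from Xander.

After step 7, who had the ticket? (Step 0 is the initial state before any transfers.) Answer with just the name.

Tracking the ticket holder through step 7:
After step 0 (start): Eve
After step 1: Rupert
After step 2: Trent
After step 3: Xander
After step 4: Wendy
After step 5: Xander
After step 6: Trent
After step 7: Xander

At step 7, the holder is Xander.

Answer: Xander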